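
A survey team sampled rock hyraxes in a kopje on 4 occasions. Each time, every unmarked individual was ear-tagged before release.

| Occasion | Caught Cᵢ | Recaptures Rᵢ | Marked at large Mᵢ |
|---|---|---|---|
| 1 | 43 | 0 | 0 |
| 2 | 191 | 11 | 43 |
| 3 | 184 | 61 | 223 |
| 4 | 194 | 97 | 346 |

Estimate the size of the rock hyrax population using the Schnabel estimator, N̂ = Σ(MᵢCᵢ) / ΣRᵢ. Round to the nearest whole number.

N ≈ 689

Σ MᵢCᵢ = 0·43 + 43·191 + 223·184 + 346·194 = 0 + 8213 + 41032 + 67124 = 116369
Σ Rᵢ = 0 + 11 + 61 + 97 = 169
N̂ = 116369 / 169 ≈ 688.6 → 689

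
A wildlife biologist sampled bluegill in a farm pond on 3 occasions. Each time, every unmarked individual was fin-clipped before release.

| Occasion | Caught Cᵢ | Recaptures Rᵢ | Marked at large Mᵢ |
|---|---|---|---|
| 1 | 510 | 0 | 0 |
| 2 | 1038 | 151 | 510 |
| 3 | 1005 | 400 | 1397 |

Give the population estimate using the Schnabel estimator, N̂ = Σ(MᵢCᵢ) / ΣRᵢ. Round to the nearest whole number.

N ≈ 3509

Σ MᵢCᵢ = 0·510 + 510·1038 + 1397·1005 = 0 + 529380 + 1403985 = 1933365
Σ Rᵢ = 0 + 151 + 400 = 551
N̂ = 1933365 / 551 ≈ 3508.8 → 3509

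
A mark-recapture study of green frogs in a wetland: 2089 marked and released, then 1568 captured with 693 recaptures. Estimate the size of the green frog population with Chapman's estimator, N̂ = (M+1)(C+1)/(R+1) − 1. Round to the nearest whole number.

N ≈ 4724

N̂ = (2089+1)(1568+1)/(693+1) − 1 = 2090·1569/694 − 1
= 3279210/694 − 1 ≈ 4725.1 − 1 ≈ 4724.1 → 4724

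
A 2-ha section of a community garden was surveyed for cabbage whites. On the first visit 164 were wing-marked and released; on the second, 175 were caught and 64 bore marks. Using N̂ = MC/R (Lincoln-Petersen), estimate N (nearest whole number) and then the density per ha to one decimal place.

N̂ = 164·175/64 = 28700/64 ≈ 448.4 → 448
Density = N̂ / area = 448 / 2 = 224.0 per ha

density ≈ 224.0 cabbage whites per ha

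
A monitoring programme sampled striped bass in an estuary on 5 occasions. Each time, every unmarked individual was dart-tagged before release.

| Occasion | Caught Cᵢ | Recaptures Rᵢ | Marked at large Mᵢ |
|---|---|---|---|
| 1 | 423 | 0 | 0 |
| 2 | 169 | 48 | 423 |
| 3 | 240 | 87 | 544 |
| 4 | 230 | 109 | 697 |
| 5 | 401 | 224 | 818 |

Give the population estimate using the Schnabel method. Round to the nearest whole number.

Σ MᵢCᵢ = 0·423 + 423·169 + 544·240 + 697·230 + 818·401 = 0 + 71487 + 130560 + 160310 + 328018 = 690375
Σ Rᵢ = 0 + 48 + 87 + 109 + 224 = 468
N̂ = 690375 / 468 ≈ 1475.2 → 1475

N ≈ 1475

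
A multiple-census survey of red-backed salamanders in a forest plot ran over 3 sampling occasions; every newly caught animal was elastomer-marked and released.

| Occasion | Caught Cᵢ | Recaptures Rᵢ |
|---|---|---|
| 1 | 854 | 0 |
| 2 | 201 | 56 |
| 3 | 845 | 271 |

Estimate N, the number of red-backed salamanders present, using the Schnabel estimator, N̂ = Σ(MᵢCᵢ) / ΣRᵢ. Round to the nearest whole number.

Marked at large before each occasion: Mᵢ = Σⱼ<ᵢ (Cⱼ − Rⱼ) → M1=0, M2=854, M3=999
Σ MᵢCᵢ = 0·854 + 854·201 + 999·845 = 0 + 171654 + 844155 = 1015809
Σ Rᵢ = 0 + 56 + 271 = 327
N̂ = 1015809 / 327 ≈ 3106.4 → 3106

N ≈ 3106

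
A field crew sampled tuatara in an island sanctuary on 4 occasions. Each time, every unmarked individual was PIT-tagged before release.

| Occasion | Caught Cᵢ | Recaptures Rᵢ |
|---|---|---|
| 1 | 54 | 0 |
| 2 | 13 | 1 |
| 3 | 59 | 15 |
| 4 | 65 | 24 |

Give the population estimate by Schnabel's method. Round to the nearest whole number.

N ≈ 294

Marked at large before each occasion: Mᵢ = Σⱼ<ᵢ (Cⱼ − Rⱼ) → M1=0, M2=54, M3=66, M4=110
Σ MᵢCᵢ = 0·54 + 54·13 + 66·59 + 110·65 = 0 + 702 + 3894 + 7150 = 11746
Σ Rᵢ = 0 + 1 + 15 + 24 = 40
N̂ = 11746 / 40 ≈ 293.6 → 294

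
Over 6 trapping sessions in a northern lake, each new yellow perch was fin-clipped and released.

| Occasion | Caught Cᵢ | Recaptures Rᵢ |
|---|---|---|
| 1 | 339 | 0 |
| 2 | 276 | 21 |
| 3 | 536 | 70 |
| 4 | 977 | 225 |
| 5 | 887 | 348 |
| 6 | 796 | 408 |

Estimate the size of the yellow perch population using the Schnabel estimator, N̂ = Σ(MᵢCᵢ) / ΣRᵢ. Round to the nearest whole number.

N ≈ 4595

Marked at large before each occasion: Mᵢ = Σⱼ<ᵢ (Cⱼ − Rⱼ) → M1=0, M2=339, M3=594, M4=1060, M5=1812, M6=2351
Σ MᵢCᵢ = 0·339 + 339·276 + 594·536 + 1060·977 + 1812·887 + 2351·796 = 0 + 93564 + 318384 + 1035620 + 1607244 + 1871396 = 4926208
Σ Rᵢ = 0 + 21 + 70 + 225 + 348 + 408 = 1072
N̂ = 4926208 / 1072 ≈ 4595.3 → 4595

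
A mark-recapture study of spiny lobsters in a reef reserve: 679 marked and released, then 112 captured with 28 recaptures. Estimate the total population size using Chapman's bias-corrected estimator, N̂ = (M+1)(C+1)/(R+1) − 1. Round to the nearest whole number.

N ≈ 2649

N̂ = (679+1)(112+1)/(28+1) − 1 = 680·113/29 − 1
= 76840/29 − 1 ≈ 2649.7 − 1 ≈ 2648.7 → 2649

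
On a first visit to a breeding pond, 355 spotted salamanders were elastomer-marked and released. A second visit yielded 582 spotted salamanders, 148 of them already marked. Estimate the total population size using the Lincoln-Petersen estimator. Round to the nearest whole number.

N = (355 × 582) / 148 = 206610 / 148 ≈ 1396.0 → 1396

N ≈ 1396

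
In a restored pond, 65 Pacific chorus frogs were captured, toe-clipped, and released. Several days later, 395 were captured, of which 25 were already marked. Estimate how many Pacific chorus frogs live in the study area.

The marked fraction in the recapture sample should equal the marked fraction in the population: 25/395 = 65/N.
N = (65 × 395) / 25 = 25675 / 25 = 1027

N = 1027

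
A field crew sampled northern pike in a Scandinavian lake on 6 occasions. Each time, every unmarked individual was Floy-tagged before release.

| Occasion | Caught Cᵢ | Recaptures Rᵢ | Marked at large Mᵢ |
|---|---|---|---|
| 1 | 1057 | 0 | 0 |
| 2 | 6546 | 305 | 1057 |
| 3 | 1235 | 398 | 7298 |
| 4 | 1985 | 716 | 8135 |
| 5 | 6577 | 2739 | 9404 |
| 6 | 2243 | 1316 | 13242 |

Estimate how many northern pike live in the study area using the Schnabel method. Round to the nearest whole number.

Σ MᵢCᵢ = 0·1057 + 1057·6546 + 7298·1235 + 8135·1985 + 9404·6577 + 13242·2243 = 0 + 6919122 + 9013030 + 16147975 + 61850108 + 29701806 = 123632041
Σ Rᵢ = 0 + 305 + 398 + 716 + 2739 + 1316 = 5474
N̂ = 123632041 / 5474 ≈ 22585.3 → 22585

N ≈ 22,585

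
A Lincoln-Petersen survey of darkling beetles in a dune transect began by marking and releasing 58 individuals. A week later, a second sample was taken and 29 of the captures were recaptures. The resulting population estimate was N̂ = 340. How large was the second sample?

C = 170

From N = M·C/R: C = N·R / M = 340·29 / 58 = 9860 / 58 = 170.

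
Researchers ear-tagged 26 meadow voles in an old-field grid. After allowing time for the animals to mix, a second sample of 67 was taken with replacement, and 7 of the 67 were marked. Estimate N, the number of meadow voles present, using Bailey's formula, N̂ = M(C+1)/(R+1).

N̂ = 26·(67+1)/(7+1) = 26·68/8 = 1768/8 = 221

N = 221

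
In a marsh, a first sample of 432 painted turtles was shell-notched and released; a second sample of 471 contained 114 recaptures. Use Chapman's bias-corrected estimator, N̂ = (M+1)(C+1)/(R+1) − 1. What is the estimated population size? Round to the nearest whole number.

N̂ = (432+1)(471+1)/(114+1) − 1 = 433·472/115 − 1
= 204376/115 − 1 ≈ 1777.2 − 1 ≈ 1776.2 → 1776

N ≈ 1776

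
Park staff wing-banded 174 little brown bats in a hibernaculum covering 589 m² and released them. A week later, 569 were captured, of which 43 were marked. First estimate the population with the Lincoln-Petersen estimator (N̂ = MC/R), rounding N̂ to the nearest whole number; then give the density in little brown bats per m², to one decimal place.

density ≈ 3.9 little brown bats per m²

N̂ = 174·569/43 = 99006/43 ≈ 2302.47 → 2302
Density = N̂ / area = 2302 / 589 ≈ 3.91 → 3.9 per m²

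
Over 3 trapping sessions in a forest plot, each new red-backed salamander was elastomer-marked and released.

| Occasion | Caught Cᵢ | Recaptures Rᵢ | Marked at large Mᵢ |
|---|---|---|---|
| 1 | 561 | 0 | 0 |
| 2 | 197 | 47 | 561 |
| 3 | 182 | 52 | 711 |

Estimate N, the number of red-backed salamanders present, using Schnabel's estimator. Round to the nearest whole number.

N ≈ 2423

Σ MᵢCᵢ = 0·561 + 561·197 + 711·182 = 0 + 110517 + 129402 = 239919
Σ Rᵢ = 0 + 47 + 52 = 99
N̂ = 239919 / 99 ≈ 2423.4 → 2423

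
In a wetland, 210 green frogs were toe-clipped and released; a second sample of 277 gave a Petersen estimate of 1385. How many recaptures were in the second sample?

R = 42

From N = M·C/R: R = M·C / N = 210·277 / 1385 = 58170 / 1385 = 42.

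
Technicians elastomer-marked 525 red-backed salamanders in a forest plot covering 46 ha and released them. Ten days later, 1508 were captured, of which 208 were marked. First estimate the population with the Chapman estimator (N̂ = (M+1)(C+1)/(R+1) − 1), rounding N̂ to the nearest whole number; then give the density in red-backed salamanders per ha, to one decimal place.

N̂ = 526·1509/209 − 1 = 793734/209 − 1 ≈ 3796.8 → 3797
Density = N̂ / area = 3797 / 46 ≈ 82.54 → 82.5 per ha

density ≈ 82.5 red-backed salamanders per ha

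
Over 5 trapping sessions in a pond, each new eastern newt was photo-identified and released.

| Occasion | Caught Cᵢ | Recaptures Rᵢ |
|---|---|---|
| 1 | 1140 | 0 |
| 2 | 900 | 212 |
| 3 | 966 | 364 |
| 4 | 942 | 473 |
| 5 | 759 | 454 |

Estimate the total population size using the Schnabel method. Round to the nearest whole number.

N ≈ 4844

Marked at large before each occasion: Mᵢ = Σⱼ<ᵢ (Cⱼ − Rⱼ) → M1=0, M2=1140, M3=1828, M4=2430, M5=2899
Σ MᵢCᵢ = 0·1140 + 1140·900 + 1828·966 + 2430·942 + 2899·759 = 0 + 1026000 + 1765848 + 2289060 + 2200341 = 7281249
Σ Rᵢ = 0 + 212 + 364 + 473 + 454 = 1503
N̂ = 7281249 / 1503 ≈ 4844.48 → 4844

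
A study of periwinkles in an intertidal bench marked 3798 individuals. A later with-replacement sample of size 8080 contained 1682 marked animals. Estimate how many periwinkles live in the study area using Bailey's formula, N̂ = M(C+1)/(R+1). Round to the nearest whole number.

N̂ = 3798·(8080+1)/(1682+1) = 3798·8081/1683 = 30691638/1683 ≈ 18236.3 → 18236

N ≈ 18,236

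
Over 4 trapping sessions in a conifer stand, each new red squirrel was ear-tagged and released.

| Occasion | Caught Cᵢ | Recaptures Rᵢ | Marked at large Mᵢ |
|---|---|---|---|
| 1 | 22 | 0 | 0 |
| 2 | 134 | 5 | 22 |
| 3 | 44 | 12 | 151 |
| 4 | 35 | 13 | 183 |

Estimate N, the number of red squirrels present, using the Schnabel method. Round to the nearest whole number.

Σ MᵢCᵢ = 0·22 + 22·134 + 151·44 + 183·35 = 0 + 2948 + 6644 + 6405 = 15997
Σ Rᵢ = 0 + 5 + 12 + 13 = 30
N̂ = 15997 / 30 ≈ 533.2 → 533

N ≈ 533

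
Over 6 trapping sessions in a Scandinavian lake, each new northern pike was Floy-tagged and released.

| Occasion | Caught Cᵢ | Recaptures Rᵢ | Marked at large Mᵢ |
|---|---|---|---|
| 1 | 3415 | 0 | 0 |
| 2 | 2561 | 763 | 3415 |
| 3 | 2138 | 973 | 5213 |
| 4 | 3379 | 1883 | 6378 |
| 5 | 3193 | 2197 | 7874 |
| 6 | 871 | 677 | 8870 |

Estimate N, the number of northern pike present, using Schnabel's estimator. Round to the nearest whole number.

N ≈ 11,445

Σ MᵢCᵢ = 0·3415 + 3415·2561 + 5213·2138 + 6378·3379 + 7874·3193 + 8870·871 = 0 + 8745815 + 11145394 + 21551262 + 25141682 + 7725770 = 74309923
Σ Rᵢ = 0 + 763 + 973 + 1883 + 2197 + 677 = 6493
N̂ = 74309923 / 6493 ≈ 11444.6 → 11445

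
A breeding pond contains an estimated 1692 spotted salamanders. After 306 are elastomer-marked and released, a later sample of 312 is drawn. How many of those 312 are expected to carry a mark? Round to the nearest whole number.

Expected recaptures E[R] = M·C / N.
E[R] = 306 × 312 / 1692 = 95472 / 1692 ≈ 56.4 → 56

expected recaptures ≈ 56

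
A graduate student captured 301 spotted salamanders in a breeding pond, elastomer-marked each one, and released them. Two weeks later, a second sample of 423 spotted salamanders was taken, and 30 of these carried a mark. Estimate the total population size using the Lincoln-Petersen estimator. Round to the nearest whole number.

N = (301 × 423) / 30 = 127323 / 30 ≈ 4244.1 → 4244

N ≈ 4244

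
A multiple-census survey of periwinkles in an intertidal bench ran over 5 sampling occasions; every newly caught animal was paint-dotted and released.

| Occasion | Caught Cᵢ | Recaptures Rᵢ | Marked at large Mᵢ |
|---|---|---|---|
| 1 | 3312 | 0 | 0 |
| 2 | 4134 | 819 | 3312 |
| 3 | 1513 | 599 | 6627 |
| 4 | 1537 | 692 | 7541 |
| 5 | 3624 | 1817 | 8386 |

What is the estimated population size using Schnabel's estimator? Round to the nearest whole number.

N ≈ 16,730

Σ MᵢCᵢ = 0·3312 + 3312·4134 + 6627·1513 + 7541·1537 + 8386·3624 = 0 + 13691808 + 10026651 + 11590517 + 30390864 = 65699840
Σ Rᵢ = 0 + 819 + 599 + 692 + 1817 = 3927
N̂ = 65699840 / 3927 ≈ 16730.3 → 16730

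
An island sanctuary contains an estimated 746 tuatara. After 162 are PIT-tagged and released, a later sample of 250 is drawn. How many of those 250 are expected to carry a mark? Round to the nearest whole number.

Expected recaptures E[R] = M·C / N.
E[R] = 162 × 250 / 746 = 40500 / 746 ≈ 54.3 → 54

expected recaptures ≈ 54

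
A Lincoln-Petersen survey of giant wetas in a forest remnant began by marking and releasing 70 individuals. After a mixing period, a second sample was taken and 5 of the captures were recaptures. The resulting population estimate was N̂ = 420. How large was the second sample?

C = 30

From N = M·C/R: C = N·R / M = 420·5 / 70 = 2100 / 70 = 30.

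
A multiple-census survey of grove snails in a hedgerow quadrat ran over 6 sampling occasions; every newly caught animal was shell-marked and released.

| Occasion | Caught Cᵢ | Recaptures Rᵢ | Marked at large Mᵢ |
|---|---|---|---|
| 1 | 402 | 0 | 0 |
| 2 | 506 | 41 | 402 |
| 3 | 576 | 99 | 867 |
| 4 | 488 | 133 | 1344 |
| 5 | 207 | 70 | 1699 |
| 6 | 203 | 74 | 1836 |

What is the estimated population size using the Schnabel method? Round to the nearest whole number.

N ≈ 4995

Σ MᵢCᵢ = 0·402 + 402·506 + 867·576 + 1344·488 + 1699·207 + 1836·203 = 0 + 203412 + 499392 + 655872 + 351693 + 372708 = 2083077
Σ Rᵢ = 0 + 41 + 99 + 133 + 70 + 74 = 417
N̂ = 2083077 / 417 ≈ 4995.4 → 4995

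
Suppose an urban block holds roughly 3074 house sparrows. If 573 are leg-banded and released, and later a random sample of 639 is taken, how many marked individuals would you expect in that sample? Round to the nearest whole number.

The marked fraction of the population is 573/3074, so in a sample of 639 expect C·(M/N) marked.
E[R] = 573 × 639 / 3074 = 366147 / 3074 ≈ 119.1 → 119

expected recaptures ≈ 119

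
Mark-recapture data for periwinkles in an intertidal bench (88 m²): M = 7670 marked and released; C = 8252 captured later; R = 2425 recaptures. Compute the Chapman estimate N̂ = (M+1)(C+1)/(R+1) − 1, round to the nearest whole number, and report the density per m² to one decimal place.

density ≈ 296.5 periwinkles per m²

N̂ = 7671·8253/2426 − 1 = 63308763/2426 − 1 ≈ 26094.9 → 26095
Density = N̂ / area = 26095 / 88 ≈ 296.53 → 296.5 per m²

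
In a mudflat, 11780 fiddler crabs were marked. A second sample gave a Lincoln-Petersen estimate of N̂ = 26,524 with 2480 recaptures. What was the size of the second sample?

From N = M·C/R: C = N·R / M = 26524·2480 / 11780 = 65779520 / 11780 = 5584.

C = 5584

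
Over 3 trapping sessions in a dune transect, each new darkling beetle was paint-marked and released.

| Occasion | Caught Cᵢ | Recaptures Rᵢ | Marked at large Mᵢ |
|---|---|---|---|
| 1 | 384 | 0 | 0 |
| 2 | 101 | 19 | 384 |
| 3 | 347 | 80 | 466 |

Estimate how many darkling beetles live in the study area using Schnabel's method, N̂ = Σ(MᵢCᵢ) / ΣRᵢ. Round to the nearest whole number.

Σ MᵢCᵢ = 0·384 + 384·101 + 466·347 = 0 + 38784 + 161702 = 200486
Σ Rᵢ = 0 + 19 + 80 = 99
N̂ = 200486 / 99 ≈ 2025.1 → 2025

N ≈ 2025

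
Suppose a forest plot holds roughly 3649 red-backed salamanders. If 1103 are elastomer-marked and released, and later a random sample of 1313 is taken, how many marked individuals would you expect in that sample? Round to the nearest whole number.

Expected recaptures E[R] = M·C / N.
E[R] = 1103 × 1313 / 3649 = 1448239 / 3649 ≈ 396.9 → 397

expected recaptures ≈ 397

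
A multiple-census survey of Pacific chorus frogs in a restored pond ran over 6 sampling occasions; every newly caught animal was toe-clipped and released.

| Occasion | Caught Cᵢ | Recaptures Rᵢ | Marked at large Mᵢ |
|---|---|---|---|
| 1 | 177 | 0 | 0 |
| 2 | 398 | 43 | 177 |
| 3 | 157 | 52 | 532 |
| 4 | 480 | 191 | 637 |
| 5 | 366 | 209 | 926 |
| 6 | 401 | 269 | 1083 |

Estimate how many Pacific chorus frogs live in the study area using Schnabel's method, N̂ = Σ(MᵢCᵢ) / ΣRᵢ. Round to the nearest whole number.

Σ MᵢCᵢ = 0·177 + 177·398 + 532·157 + 637·480 + 926·366 + 1083·401 = 0 + 70446 + 83524 + 305760 + 338916 + 434283 = 1232929
Σ Rᵢ = 0 + 43 + 52 + 191 + 209 + 269 = 764
N̂ = 1232929 / 764 ≈ 1613.8 → 1614

N ≈ 1614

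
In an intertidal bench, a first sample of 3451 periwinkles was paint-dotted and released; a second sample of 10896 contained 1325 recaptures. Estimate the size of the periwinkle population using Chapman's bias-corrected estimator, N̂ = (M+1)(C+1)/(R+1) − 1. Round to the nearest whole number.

N ≈ 28,367

N̂ = (3451+1)(10896+1)/(1325+1) − 1 = 3452·10897/1326 − 1
= 37616444/1326 − 1 ≈ 28368.4 − 1 ≈ 28367.4 → 28367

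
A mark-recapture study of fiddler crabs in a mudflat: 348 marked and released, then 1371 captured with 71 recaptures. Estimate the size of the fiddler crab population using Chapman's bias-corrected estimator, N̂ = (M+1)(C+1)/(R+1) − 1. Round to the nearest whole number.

N̂ = (348+1)(1371+1)/(71+1) − 1 = 349·1372/72 − 1
= 478828/72 − 1 ≈ 6650.4 − 1 ≈ 6649.4 → 6649

N ≈ 6649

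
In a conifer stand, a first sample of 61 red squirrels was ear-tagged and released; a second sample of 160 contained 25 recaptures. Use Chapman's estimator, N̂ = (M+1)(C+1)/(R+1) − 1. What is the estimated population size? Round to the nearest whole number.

N̂ = (61+1)(160+1)/(25+1) − 1 = 62·161/26 − 1
= 9982/26 − 1 ≈ 383.9 − 1 ≈ 382.9 → 383

N ≈ 383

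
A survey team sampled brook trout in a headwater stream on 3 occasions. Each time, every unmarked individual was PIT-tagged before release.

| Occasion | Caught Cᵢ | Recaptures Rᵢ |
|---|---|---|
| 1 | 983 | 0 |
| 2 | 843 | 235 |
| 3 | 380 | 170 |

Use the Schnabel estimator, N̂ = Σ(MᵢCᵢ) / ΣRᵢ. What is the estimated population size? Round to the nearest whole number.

Marked at large before each occasion: Mᵢ = Σⱼ<ᵢ (Cⱼ − Rⱼ) → M1=0, M2=983, M3=1591
Σ MᵢCᵢ = 0·983 + 983·843 + 1591·380 = 0 + 828669 + 604580 = 1433249
Σ Rᵢ = 0 + 235 + 170 = 405
N̂ = 1433249 / 405 ≈ 3538.9 → 3539

N ≈ 3539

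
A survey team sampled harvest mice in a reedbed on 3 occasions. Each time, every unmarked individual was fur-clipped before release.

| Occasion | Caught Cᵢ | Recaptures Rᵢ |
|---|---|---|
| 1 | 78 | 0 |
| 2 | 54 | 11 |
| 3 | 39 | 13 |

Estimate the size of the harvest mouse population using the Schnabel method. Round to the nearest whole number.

Marked at large before each occasion: Mᵢ = Σⱼ<ᵢ (Cⱼ − Rⱼ) → M1=0, M2=78, M3=121
Σ MᵢCᵢ = 0·78 + 78·54 + 121·39 = 0 + 4212 + 4719 = 8931
Σ Rᵢ = 0 + 11 + 13 = 24
N̂ = 8931 / 24 ≈ 372.1 → 372

N ≈ 372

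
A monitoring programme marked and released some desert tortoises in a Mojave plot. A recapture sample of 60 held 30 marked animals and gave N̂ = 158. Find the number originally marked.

From N = M·C/R: M = N·R / C = 158·30 / 60 = 4740 / 60 = 79.

M = 79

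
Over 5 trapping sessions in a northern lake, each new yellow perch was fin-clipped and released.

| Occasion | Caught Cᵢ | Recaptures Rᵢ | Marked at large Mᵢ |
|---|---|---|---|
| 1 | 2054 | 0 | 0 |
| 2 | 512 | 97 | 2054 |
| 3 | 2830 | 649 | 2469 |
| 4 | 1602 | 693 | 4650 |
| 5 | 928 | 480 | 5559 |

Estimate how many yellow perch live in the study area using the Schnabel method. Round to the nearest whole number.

N ≈ 10,759

Σ MᵢCᵢ = 0·2054 + 2054·512 + 2469·2830 + 4650·1602 + 5559·928 = 0 + 1051648 + 6987270 + 7449300 + 5158752 = 20646970
Σ Rᵢ = 0 + 97 + 649 + 693 + 480 = 1919
N̂ = 20646970 / 1919 ≈ 10759.2 → 10759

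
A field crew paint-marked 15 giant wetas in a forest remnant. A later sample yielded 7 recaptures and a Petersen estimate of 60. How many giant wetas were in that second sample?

C = 28

From N = M·C/R: C = N·R / M = 60·7 / 15 = 420 / 15 = 28.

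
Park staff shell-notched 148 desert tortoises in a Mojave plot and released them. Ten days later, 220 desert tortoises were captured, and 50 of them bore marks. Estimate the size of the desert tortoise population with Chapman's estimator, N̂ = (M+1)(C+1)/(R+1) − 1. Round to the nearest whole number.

N ≈ 645

N̂ = (148+1)(220+1)/(50+1) − 1 = 149·221/51 − 1
= 32929/51 − 1 ≈ 645.7 − 1 ≈ 644.7 → 645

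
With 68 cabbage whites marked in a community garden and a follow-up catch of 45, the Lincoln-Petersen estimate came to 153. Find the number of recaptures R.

R = 20

From N = M·C/R: R = M·C / N = 68·45 / 153 = 3060 / 153 = 20.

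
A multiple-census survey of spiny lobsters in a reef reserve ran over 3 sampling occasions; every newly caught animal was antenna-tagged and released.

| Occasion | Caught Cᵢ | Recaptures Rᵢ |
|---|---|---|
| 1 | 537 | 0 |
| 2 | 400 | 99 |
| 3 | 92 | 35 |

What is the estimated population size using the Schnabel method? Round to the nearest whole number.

Marked at large before each occasion: Mᵢ = Σⱼ<ᵢ (Cⱼ − Rⱼ) → M1=0, M2=537, M3=838
Σ MᵢCᵢ = 0·537 + 537·400 + 838·92 = 0 + 214800 + 77096 = 291896
Σ Rᵢ = 0 + 99 + 35 = 134
N̂ = 291896 / 134 ≈ 2178.3 → 2178

N ≈ 2178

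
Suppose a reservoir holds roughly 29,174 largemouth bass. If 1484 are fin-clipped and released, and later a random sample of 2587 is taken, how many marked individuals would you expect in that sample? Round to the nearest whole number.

expected recaptures ≈ 132

The marked fraction of the population is 1484/29174, so in a sample of 2587 expect C·(M/N) marked.
E[R] = 1484 × 2587 / 29174 = 3839108 / 29174 ≈ 131.6 → 132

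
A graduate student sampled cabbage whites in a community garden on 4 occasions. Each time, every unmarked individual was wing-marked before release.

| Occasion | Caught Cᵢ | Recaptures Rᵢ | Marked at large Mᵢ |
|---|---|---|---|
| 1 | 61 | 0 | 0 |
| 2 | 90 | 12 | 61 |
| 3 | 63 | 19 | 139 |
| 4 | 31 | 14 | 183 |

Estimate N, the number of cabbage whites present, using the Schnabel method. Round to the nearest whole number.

Σ MᵢCᵢ = 0·61 + 61·90 + 139·63 + 183·31 = 0 + 5490 + 8757 + 5673 = 19920
Σ Rᵢ = 0 + 12 + 19 + 14 = 45
N̂ = 19920 / 45 ≈ 442.7 → 443

N ≈ 443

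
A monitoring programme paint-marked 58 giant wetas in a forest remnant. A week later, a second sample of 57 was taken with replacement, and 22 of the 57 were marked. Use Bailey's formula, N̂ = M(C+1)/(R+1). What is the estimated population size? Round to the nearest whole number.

N ≈ 146

N̂ = 58·(57+1)/(22+1) = 58·58/23 = 3364/23 ≈ 146.3 → 146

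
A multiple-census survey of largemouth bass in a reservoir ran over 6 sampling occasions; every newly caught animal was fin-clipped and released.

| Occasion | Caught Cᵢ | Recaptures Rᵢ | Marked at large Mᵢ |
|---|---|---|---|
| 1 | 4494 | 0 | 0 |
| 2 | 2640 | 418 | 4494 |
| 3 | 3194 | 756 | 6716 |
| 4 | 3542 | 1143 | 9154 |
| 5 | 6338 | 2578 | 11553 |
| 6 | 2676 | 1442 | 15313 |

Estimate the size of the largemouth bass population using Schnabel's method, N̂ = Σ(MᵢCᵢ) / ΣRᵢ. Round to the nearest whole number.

N ≈ 28,395

Σ MᵢCᵢ = 0·4494 + 4494·2640 + 6716·3194 + 9154·3542 + 11553·6338 + 15313·2676 = 0 + 11864160 + 21450904 + 32423468 + 73222914 + 40977588 = 179939034
Σ Rᵢ = 0 + 418 + 756 + 1143 + 2578 + 1442 = 6337
N̂ = 179939034 / 6337 ≈ 28395.0 → 28395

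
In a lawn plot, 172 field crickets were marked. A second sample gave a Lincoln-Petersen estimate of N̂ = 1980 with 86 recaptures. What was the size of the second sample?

From N = M·C/R: C = N·R / M = 1980·86 / 172 = 170280 / 172 = 990.

C = 990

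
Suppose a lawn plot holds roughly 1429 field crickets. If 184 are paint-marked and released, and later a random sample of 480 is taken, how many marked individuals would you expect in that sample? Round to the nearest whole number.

Expected recaptures E[R] = M·C / N.
E[R] = 184 × 480 / 1429 = 88320 / 1429 ≈ 61.8 → 62

expected recaptures ≈ 62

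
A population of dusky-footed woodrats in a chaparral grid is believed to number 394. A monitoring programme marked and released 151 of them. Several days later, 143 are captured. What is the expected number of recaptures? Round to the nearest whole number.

Expected recaptures E[R] = M·C / N.
E[R] = 151 × 143 / 394 = 21593 / 394 ≈ 54.8 → 55

expected recaptures ≈ 55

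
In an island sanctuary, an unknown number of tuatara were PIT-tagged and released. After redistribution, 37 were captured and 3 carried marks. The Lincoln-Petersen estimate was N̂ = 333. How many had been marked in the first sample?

M = 27

From N = M·C/R: M = N·R / C = 333·3 / 37 = 999 / 37 = 27.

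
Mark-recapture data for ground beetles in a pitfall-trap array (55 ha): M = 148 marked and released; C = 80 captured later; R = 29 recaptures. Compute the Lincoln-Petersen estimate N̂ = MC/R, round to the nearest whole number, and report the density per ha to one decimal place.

N̂ = 148·80/29 = 11840/29 ≈ 408.3 → 408
Density = N̂ / area = 408 / 55 ≈ 7.42 → 7.4 per ha

density ≈ 7.4 ground beetles per ha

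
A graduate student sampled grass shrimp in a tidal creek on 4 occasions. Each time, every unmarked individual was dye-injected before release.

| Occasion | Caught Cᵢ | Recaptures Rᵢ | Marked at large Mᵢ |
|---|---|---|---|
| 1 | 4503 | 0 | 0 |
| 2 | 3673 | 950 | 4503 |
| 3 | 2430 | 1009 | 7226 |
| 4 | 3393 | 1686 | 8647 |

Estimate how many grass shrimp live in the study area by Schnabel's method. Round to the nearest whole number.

Σ MᵢCᵢ = 0·4503 + 4503·3673 + 7226·2430 + 8647·3393 = 0 + 16539519 + 17559180 + 29339271 = 63437970
Σ Rᵢ = 0 + 950 + 1009 + 1686 = 3645
N̂ = 63437970 / 3645 ≈ 17404.1 → 17404

N ≈ 17,404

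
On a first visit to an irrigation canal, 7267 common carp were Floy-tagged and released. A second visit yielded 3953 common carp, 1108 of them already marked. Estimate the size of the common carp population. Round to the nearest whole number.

N ≈ 25,926

N = (7267 × 3953) / 1108 = 28726451 / 1108 ≈ 25926.4 → 25926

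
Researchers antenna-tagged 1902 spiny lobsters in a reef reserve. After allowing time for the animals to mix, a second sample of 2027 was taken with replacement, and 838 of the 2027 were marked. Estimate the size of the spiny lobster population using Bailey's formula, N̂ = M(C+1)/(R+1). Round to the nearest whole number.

N ≈ 4597

N̂ = 1902·(2027+1)/(838+1) = 1902·2028/839 = 3857256/839 ≈ 4597.4 → 4597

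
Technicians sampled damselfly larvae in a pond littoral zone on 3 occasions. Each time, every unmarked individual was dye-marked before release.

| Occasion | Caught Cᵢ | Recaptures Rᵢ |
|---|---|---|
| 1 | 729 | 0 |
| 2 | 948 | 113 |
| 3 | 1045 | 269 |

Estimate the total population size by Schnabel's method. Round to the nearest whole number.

Marked at large before each occasion: Mᵢ = Σⱼ<ᵢ (Cⱼ − Rⱼ) → M1=0, M2=729, M3=1564
Σ MᵢCᵢ = 0·729 + 729·948 + 1564·1045 = 0 + 691092 + 1634380 = 2325472
Σ Rᵢ = 0 + 113 + 269 = 382
N̂ = 2325472 / 382 ≈ 6087.6 → 6088

N ≈ 6088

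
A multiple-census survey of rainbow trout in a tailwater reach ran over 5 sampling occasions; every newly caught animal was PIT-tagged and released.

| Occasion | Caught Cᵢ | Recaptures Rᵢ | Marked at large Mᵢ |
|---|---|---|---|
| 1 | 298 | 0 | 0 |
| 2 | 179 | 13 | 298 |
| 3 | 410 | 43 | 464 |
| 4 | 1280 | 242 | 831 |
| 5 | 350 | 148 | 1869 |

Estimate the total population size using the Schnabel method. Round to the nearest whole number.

Σ MᵢCᵢ = 0·298 + 298·179 + 464·410 + 831·1280 + 1869·350 = 0 + 53342 + 190240 + 1063680 + 654150 = 1961412
Σ Rᵢ = 0 + 13 + 43 + 242 + 148 = 446
N̂ = 1961412 / 446 ≈ 4397.8 → 4398

N ≈ 4398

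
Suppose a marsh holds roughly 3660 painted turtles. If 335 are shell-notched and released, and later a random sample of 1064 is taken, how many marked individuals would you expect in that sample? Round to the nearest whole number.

expected recaptures ≈ 97

The marked fraction of the population is 335/3660, so in a sample of 1064 expect C·(M/N) marked.
E[R] = 335 × 1064 / 3660 = 356440 / 3660 ≈ 97.4 → 97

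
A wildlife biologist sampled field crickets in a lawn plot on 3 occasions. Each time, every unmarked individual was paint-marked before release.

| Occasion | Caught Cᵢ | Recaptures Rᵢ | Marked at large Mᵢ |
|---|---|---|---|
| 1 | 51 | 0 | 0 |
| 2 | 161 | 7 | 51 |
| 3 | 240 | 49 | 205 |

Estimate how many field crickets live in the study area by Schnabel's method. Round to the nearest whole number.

Σ MᵢCᵢ = 0·51 + 51·161 + 205·240 = 0 + 8211 + 49200 = 57411
Σ Rᵢ = 0 + 7 + 49 = 56
N̂ = 57411 / 56 ≈ 1025.2 → 1025

N ≈ 1025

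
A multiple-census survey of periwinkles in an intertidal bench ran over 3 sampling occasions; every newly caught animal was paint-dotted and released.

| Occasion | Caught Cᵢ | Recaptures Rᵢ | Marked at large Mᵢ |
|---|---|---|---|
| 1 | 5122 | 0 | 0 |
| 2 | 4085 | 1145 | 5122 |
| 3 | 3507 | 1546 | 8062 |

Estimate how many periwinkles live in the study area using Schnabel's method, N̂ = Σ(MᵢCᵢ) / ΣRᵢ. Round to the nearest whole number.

N ≈ 18,282

Σ MᵢCᵢ = 0·5122 + 5122·4085 + 8062·3507 = 0 + 20923370 + 28273434 = 49196804
Σ Rᵢ = 0 + 1145 + 1546 = 2691
N̂ = 49196804 / 2691 ≈ 18282.0 → 18282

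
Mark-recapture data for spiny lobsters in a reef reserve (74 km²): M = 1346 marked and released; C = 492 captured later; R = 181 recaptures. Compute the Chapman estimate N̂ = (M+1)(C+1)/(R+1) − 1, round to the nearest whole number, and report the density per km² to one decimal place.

N̂ = 1347·493/182 − 1 = 664071/182 − 1 ≈ 3647.7 → 3648
Density = N̂ / area = 3648 / 74 ≈ 49.30 → 49.3 per km²

density ≈ 49.3 spiny lobsters per km²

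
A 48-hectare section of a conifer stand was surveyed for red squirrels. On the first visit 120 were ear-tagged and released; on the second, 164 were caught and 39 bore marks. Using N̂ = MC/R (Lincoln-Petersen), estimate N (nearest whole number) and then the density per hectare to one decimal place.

density ≈ 10.5 red squirrels per hectare

N̂ = 120·164/39 = 19680/39 ≈ 504.6 → 505
Density = N̂ / area = 505 / 48 ≈ 10.52 → 10.5 per hectare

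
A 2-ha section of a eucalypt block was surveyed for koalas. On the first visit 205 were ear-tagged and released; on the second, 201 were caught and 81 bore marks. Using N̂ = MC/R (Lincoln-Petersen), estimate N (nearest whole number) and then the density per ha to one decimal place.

density ≈ 254.5 koalas per ha

N̂ = 205·201/81 = 41205/81 ≈ 508.7 → 509
Density = N̂ / area = 509 / 2 ≈ 254.50 → 254.5 per ha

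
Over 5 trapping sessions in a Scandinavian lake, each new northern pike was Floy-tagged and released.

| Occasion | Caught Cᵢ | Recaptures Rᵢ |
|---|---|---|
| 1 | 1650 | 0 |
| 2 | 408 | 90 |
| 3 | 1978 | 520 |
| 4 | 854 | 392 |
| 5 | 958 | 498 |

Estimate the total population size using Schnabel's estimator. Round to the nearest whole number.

N ≈ 7478

Marked at large before each occasion: Mᵢ = Σⱼ<ᵢ (Cⱼ − Rⱼ) → M1=0, M2=1650, M3=1968, M4=3426, M5=3888
Σ MᵢCᵢ = 0·1650 + 1650·408 + 1968·1978 + 3426·854 + 3888·958 = 0 + 673200 + 3892704 + 2925804 + 3724704 = 11216412
Σ Rᵢ = 0 + 90 + 520 + 392 + 498 = 1500
N̂ = 11216412 / 1500 ≈ 7477.6 → 7478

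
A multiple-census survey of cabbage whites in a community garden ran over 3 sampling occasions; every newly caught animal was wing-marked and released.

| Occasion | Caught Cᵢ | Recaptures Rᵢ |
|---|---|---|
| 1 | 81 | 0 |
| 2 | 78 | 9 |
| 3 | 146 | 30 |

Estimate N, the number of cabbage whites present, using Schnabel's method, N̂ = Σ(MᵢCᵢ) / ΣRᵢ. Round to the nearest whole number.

Marked at large before each occasion: Mᵢ = Σⱼ<ᵢ (Cⱼ − Rⱼ) → M1=0, M2=81, M3=150
Σ MᵢCᵢ = 0·81 + 81·78 + 150·146 = 0 + 6318 + 21900 = 28218
Σ Rᵢ = 0 + 9 + 30 = 39
N̂ = 28218 / 39 ≈ 723.5 → 724

N ≈ 724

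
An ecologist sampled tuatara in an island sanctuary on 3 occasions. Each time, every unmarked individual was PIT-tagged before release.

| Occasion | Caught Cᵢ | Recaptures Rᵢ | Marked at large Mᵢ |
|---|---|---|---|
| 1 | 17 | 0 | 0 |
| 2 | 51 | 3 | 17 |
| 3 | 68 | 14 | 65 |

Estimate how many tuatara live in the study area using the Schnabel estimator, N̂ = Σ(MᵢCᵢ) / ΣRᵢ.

Σ MᵢCᵢ = 0·17 + 17·51 + 65·68 = 0 + 867 + 4420 = 5287
Σ Rᵢ = 0 + 3 + 14 = 17
N̂ = 5287 / 17 = 311

N = 311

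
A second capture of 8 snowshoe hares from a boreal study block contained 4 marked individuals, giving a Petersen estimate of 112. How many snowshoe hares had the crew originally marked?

From N = M·C/R: M = N·R / C = 112·4 / 8 = 448 / 8 = 56.

M = 56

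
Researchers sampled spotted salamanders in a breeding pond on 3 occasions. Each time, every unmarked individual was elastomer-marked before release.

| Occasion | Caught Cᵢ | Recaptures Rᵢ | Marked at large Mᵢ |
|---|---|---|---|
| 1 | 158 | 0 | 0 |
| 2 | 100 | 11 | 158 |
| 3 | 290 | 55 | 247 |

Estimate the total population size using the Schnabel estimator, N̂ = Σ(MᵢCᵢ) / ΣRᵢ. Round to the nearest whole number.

Σ MᵢCᵢ = 0·158 + 158·100 + 247·290 = 0 + 15800 + 71630 = 87430
Σ Rᵢ = 0 + 11 + 55 = 66
N̂ = 87430 / 66 ≈ 1324.7 → 1325

N ≈ 1325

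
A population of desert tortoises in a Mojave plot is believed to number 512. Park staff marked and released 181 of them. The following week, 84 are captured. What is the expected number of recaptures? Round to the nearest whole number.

expected recaptures ≈ 30

Expected recaptures E[R] = M·C / N.
E[R] = 181 × 84 / 512 = 15204 / 512 ≈ 29.7 → 30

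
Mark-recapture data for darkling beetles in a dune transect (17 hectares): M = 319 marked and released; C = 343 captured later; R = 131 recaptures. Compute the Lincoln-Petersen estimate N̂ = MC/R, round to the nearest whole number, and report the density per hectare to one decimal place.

N̂ = 319·343/131 = 109417/131 ≈ 835.2 → 835
Density = N̂ / area = 835 / 17 ≈ 49.12 → 49.1 per hectare

density ≈ 49.1 darkling beetles per hectare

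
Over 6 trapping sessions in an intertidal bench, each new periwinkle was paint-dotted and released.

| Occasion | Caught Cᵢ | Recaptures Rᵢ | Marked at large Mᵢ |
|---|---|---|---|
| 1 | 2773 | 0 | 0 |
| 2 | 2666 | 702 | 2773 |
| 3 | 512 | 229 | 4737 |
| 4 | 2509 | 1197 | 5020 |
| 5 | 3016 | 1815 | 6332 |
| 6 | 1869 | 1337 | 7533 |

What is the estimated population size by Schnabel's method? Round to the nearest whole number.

N ≈ 10,528

Σ MᵢCᵢ = 0·2773 + 2773·2666 + 4737·512 + 5020·2509 + 6332·3016 + 7533·1869 = 0 + 7392818 + 2425344 + 12595180 + 19097312 + 14079177 = 55589831
Σ Rᵢ = 0 + 702 + 229 + 1197 + 1815 + 1337 = 5280
N̂ = 55589831 / 5280 ≈ 10528.4 → 10528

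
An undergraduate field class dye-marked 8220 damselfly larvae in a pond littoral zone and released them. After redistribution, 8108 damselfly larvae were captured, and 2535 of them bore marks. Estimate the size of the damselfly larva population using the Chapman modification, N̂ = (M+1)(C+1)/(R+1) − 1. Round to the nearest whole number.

N̂ = (8220+1)(8108+1)/(2535+1) − 1 = 8221·8109/2536 − 1
= 66664089/2536 − 1 ≈ 26287.1 − 1 ≈ 26286.1 → 26286

N ≈ 26,286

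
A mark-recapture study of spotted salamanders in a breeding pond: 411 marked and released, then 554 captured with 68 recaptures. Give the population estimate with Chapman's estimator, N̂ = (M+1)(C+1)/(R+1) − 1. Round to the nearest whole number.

N ≈ 3313

N̂ = (411+1)(554+1)/(68+1) − 1 = 412·555/69 − 1
= 228660/69 − 1 ≈ 3313.9 − 1 ≈ 3312.9 → 3313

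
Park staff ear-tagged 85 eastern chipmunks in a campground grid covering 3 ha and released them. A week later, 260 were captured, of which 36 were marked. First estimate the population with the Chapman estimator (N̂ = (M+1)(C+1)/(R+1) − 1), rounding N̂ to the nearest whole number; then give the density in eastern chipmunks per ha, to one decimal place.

N̂ = 86·261/37 − 1 = 22446/37 − 1 ≈ 605.6 → 606
Density = N̂ / area = 606 / 3 = 202.0 per ha

density ≈ 202.0 eastern chipmunks per ha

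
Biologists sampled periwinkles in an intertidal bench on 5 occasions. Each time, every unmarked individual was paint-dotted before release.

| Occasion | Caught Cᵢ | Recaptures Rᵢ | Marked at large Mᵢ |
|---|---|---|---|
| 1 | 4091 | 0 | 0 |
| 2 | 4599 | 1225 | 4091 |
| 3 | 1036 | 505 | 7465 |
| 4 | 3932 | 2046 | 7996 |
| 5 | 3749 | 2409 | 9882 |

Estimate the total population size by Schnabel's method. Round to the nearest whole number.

Σ MᵢCᵢ = 0·4091 + 4091·4599 + 7465·1036 + 7996·3932 + 9882·3749 = 0 + 18814509 + 7733740 + 31440272 + 37047618 = 95036139
Σ Rᵢ = 0 + 1225 + 505 + 2046 + 2409 = 6185
N̂ = 95036139 / 6185 ≈ 15365.6 → 15366

N ≈ 15,366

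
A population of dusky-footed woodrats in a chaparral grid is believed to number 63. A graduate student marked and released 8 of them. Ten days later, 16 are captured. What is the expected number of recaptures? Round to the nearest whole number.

expected recaptures ≈ 2

The marked fraction of the population is 8/63, so in a sample of 16 expect C·(M/N) marked.
E[R] = 8 × 16 / 63 = 128 / 63 ≈ 2.0 → 2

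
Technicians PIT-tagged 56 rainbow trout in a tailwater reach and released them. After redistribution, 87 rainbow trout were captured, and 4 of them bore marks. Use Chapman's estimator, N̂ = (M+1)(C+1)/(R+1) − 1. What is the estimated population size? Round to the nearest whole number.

N̂ = (56+1)(87+1)/(4+1) − 1 = 57·88/5 − 1
= 5016/5 − 1 ≈ 1003.2 − 1 ≈ 1002.2 → 1002

N ≈ 1002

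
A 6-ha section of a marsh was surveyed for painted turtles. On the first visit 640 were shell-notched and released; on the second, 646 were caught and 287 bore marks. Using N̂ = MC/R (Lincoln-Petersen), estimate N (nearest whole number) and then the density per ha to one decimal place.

density ≈ 240.2 painted turtles per ha

N̂ = 640·646/287 = 413440/287 ≈ 1440.6 → 1441
Density = N̂ / area = 1441 / 6 ≈ 240.17 → 240.2 per ha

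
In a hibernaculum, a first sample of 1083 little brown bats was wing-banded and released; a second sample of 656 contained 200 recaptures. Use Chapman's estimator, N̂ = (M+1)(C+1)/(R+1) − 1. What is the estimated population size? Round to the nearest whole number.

N ≈ 3542

N̂ = (1083+1)(656+1)/(200+1) − 1 = 1084·657/201 − 1
= 712188/201 − 1 ≈ 3543.2 − 1 ≈ 3542.2 → 3542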